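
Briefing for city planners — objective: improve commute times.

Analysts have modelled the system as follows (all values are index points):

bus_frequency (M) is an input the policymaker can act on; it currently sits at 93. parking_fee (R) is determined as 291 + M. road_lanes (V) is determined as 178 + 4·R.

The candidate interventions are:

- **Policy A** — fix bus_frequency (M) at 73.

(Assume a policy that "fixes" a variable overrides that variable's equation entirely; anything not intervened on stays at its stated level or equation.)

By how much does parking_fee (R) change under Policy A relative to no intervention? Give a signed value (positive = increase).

Baseline:
  M = 93
  R = 291 + 93 = 384
Policy A (M := 73):
  M = 73
  R = 291 + 73 = 364
Change in R: 364 − 384 = -20

-20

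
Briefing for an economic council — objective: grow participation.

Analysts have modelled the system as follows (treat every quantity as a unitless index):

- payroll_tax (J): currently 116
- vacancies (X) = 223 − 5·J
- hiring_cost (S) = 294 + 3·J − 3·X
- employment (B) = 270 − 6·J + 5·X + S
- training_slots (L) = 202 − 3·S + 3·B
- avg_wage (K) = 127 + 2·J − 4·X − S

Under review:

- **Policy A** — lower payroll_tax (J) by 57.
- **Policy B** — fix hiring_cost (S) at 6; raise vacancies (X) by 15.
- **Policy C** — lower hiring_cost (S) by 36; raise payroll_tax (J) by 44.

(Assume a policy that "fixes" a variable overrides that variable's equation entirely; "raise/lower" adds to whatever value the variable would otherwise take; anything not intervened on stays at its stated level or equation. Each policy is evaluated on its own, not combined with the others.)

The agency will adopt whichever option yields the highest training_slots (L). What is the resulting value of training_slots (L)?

-1130

Policy A (J − 57):
  J = 116 − 57 = 59
  X = 223 − 5·59 = -72
  S = 294 + 3·59 − 3·(-72) = 687
  B = 270 − 6·59 + 5·(-72) + 687 = 243
  L = 202 − 3·687 + 3·243 = -1130
Policy B (S := 6, X + 15):
  J = 116
  X = 223 − 5·116 (+15 from intervention) = -342
  S = 6
  B = 270 − 6·116 + 5·(-342) + 6 = -2130
  L = 202 − 3·6 + 3·(-2130) = -6206
Policy C (S − 36, J + 44):
  J = 116 + 44 = 160
  X = 223 − 5·160 = -577
  S = 294 + 3·160 − 3·(-577) (−36 from intervention) = 2469
  B = 270 − 6·160 + 5·(-577) + 2469 = -1106
  L = 202 − 3·2469 + 3·(-1106) = -10523
Comparing — Policy A: L=-1130, Policy B: L=-6206, Policy C: L=-10523. Highest is -1130 (Policy A).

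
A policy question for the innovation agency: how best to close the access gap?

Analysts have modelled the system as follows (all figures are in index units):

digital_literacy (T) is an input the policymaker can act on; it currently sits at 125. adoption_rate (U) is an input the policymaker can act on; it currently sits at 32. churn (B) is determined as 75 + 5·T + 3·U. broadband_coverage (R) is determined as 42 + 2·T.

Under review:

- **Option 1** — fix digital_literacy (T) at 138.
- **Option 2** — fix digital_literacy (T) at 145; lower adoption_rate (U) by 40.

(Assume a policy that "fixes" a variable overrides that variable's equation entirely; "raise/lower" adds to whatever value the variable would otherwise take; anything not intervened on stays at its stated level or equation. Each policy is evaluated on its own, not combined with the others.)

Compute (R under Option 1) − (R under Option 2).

-14

Option 1 (T := 138):
  T = 138
  R = 42 + 2·138 = 318
Option 2 (T := 145, U − 40):
  T = 145
  R = 42 + 2·145 = 332
R: 318 − 332 = -14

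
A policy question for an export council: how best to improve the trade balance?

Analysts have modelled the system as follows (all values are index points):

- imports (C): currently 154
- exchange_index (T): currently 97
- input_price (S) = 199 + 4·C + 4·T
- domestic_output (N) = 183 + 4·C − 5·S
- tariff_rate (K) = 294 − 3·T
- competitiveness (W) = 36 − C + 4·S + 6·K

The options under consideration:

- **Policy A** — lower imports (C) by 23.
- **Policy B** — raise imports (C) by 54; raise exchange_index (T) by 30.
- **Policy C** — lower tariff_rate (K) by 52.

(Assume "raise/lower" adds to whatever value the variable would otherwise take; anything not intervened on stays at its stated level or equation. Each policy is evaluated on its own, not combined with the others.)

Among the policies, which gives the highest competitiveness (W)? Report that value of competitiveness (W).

Policy A (C − 23):
  C = 154 − 23 = 131
  T = 97
  S = 199 + 4·131 + 4·97 = 1111
  K = 294 − 3·97 = 3
  W = 36 − 131 + 4·1111 + 6·3 = 4367
Policy B (C + 54, T + 30):
  C = 154 + 54 = 208
  T = 97 + 30 = 127
  S = 199 + 4·208 + 4·127 = 1539
  K = 294 − 3·127 = -87
  W = 36 − 208 + 4·1539 + 6·(-87) = 5462
Policy C (K − 52):
  C = 154
  T = 97
  S = 199 + 4·154 + 4·97 = 1203
  K = 294 − 3·97 (−52 from intervention) = -49
  W = 36 − 154 + 4·1203 + 6·(-49) = 4400
Comparing — Policy A: W=4367, Policy B: W=5462, Policy C: W=4400. Highest is 5462 (Policy B).

5462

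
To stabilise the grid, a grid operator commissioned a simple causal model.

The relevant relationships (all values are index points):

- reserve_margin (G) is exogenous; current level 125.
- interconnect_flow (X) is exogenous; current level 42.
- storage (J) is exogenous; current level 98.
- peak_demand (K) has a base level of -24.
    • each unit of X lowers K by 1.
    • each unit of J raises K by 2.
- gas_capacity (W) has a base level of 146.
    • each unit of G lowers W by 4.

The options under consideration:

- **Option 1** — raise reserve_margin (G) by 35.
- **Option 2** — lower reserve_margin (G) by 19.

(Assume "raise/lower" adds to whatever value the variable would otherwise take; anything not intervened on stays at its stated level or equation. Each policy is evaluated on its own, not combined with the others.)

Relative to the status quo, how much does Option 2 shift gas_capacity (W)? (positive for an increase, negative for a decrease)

Baseline:
  G = 125
  W = 146 − 4·125 = -354
Option 2 (G − 19):
  G = 125 − 19 = 106
  W = 146 − 4·106 = -278
Change in W: -278 − (-354) = 76

76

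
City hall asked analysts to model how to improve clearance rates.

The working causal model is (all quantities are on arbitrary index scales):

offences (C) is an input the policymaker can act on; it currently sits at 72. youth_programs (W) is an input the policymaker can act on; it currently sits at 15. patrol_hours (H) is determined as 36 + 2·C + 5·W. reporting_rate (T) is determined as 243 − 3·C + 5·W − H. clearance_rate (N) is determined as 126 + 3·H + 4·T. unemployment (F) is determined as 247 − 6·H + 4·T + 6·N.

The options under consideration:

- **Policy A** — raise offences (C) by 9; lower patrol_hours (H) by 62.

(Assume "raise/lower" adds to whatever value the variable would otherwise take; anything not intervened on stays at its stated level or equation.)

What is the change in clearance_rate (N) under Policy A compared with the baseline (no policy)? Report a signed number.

-64

Baseline:
  C = 72
  W = 15
  H = 36 + 2·72 + 5·15 = 255
  T = 243 − 3·72 + 5·15 − 255 = -153
  N = 126 + 3·255 + 4·(-153) = 279
Policy A (C + 9, H − 62):
  C = 72 + 9 = 81
  W = 15
  H = 36 + 2·81 + 5·15 (−62 from intervention) = 211
  T = 243 − 3·81 + 5·15 − 211 = -136
  N = 126 + 3·211 + 4·(-136) = 215
Change in N: 215 − 279 = -64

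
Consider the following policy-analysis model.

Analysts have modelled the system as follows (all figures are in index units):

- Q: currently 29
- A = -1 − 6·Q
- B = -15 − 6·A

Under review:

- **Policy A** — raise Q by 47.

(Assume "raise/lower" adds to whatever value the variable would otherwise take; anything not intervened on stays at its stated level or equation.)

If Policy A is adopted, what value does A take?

-457

Policy A (Q + 47):
  Q = 29 + 47 = 76
  A = -1 − 6·76 = -457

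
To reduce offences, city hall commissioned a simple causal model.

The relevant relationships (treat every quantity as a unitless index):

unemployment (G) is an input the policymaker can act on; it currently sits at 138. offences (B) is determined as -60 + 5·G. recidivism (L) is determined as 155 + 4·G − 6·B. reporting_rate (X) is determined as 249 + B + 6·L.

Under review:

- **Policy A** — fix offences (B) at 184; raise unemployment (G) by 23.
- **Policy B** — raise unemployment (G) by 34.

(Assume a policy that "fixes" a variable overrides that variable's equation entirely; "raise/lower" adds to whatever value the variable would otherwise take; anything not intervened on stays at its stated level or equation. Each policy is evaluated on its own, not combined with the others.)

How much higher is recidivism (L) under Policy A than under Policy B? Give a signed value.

Policy A (B := 184, G + 23):
  G = 138 + 23 = 161
  B = 184
  L = 155 + 4·161 − 6·184 = -305
Policy B (G + 34):
  G = 138 + 34 = 172
  B = -60 + 5·172 = 800
  L = 155 + 4·172 − 6·800 = -3957
L: -305 − (-3957) = 3652

3652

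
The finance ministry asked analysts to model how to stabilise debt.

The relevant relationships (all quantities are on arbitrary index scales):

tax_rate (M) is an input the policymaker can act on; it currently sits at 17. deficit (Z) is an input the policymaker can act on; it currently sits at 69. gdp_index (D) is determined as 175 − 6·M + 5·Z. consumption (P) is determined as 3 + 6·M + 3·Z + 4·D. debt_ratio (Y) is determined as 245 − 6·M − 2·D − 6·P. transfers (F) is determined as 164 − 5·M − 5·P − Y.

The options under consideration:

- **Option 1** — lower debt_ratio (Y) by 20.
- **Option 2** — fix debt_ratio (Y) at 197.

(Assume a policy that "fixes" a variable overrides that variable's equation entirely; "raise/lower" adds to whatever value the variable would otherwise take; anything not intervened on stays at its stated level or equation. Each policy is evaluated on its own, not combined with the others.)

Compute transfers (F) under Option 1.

Option 1 (Y − 20):
  M = 17
  Z = 69
  D = 175 − 6·17 + 5·69 = 418
  P = 3 + 6·17 + 3·69 + 4·418 = 1984
  Y = 245 − 6·17 − 2·418 − 6·1984 (−20 from intervention) = -12617
  F = 164 − 5·17 − 5·1984 − (-12617) = 2776

2776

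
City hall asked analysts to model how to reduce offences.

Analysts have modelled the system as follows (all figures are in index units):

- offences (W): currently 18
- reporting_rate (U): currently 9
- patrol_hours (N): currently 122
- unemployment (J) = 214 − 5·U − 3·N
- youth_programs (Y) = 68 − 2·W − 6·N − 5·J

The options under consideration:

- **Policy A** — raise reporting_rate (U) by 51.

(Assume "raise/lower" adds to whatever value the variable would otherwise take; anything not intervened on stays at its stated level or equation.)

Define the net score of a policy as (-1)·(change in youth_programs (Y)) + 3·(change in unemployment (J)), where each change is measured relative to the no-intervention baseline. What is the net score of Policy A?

Baseline:
  W = 18
  U = 9
  N = 122
  J = 214 − 5·9 − 3·122 = -197
  Y = 68 − 2·18 − 6·122 − 5·(-197) = 285
Policy A (U + 51):
  W = 18
  U = 9 + 51 = 60
  N = 122
  J = 214 − 5·60 − 3·122 = -452
  Y = 68 − 2·18 − 6·122 − 5·(-452) = 1560
ΔY = 1560 − 285 = 1275; ΔJ = -452 − (-197) = -255
Score = (-1)·1275 + 3·(-255) = -2040

-2040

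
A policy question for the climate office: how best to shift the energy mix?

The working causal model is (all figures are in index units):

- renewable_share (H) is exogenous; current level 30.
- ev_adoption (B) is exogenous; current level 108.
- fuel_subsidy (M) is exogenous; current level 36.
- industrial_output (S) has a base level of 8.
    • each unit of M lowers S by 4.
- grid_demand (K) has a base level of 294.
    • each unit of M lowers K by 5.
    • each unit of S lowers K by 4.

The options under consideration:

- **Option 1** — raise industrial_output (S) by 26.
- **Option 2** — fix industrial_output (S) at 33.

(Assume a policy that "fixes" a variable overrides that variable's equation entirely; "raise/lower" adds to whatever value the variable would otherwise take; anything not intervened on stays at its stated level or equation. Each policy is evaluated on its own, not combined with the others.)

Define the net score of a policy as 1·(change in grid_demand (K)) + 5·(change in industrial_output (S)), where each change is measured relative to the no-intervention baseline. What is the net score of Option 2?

Baseline:
  M = 36
  S = 8 − 4·36 = -136
  K = 294 − 5·36 − 4·(-136) = 658
Option 2 (S := 33):
  M = 36
  S = 33
  K = 294 − 5·36 − 4·33 = -18
ΔK = -18 − 658 = -676; ΔS = 33 − (-136) = 169
Score = 1·(-676) + 5·169 = 169

169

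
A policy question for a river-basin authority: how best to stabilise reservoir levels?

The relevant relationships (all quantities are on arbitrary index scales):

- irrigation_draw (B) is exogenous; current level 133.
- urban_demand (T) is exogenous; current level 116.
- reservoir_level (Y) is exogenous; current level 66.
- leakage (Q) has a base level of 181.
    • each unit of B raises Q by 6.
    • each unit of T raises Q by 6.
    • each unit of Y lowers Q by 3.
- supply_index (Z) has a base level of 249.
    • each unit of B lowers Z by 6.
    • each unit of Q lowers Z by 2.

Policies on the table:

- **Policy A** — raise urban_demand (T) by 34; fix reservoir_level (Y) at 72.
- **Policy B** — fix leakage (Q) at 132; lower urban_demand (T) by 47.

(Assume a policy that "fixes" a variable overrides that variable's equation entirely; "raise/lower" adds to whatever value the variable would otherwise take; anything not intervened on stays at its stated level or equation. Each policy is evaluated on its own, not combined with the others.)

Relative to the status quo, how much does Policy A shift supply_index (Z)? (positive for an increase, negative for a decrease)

Baseline:
  B = 133
  T = 116
  Y = 66
  Q = 181 + 6·133 + 6·116 − 3·66 = 1477
  Z = 249 − 6·133 − 2·1477 = -3503
Policy A (T + 34, Y := 72):
  B = 133
  T = 116 + 34 = 150
  Y = 72
  Q = 181 + 6·133 + 6·150 − 3·72 = 1663
  Z = 249 − 6·133 − 2·1663 = -3875
Change in Z: -3875 − (-3503) = -372

-372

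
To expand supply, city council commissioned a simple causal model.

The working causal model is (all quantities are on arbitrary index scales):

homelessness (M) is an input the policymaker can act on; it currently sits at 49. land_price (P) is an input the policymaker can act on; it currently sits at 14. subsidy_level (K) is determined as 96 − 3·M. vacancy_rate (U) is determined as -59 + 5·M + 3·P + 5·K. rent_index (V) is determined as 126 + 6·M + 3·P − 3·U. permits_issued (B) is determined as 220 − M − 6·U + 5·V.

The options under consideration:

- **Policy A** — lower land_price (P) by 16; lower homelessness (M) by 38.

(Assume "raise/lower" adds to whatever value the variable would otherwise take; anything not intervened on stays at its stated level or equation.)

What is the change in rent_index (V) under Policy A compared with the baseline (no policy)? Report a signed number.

-1272

Baseline:
  M = 49
  P = 14
  K = 96 − 3·49 = -51
  U = -59 + 5·49 + 3·14 + 5·(-51) = -27
  V = 126 + 6·49 + 3·14 − 3·(-27) = 543
Policy A (P − 16, M − 38):
  M = 49 − 38 = 11
  P = 14 − 16 = -2
  K = 96 − 3·11 = 63
  U = -59 + 5·11 + 3·(-2) + 5·63 = 305
  V = 126 + 6·11 + 3·(-2) − 3·305 = -729
Change in V: -729 − 543 = -1272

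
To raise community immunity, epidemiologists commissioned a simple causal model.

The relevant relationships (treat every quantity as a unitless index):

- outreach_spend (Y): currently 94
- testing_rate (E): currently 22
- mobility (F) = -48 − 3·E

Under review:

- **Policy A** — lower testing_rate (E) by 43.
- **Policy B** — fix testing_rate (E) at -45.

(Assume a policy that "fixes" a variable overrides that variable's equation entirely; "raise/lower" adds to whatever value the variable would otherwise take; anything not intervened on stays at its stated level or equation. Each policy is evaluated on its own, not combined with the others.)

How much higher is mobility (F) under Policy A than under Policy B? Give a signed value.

-72

Policy A (E − 43):
  E = 22 − 43 = -21
  F = -48 − 3·(-21) = 15
Policy B (E := -45):
  E = -45
  F = -48 − 3·(-45) = 87
F: 15 − 87 = -72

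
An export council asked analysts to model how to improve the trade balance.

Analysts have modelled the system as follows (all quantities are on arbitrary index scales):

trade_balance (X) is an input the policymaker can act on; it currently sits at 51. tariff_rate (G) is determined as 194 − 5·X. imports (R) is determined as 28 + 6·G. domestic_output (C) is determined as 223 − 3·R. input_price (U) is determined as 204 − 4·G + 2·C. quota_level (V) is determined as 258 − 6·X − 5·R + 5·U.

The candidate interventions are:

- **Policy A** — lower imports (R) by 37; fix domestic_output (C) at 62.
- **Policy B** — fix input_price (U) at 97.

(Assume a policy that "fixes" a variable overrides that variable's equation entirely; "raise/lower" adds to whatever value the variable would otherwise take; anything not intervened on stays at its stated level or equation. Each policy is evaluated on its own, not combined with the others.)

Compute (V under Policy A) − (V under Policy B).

2560

Policy A (R − 37, C := 62):
  X = 51
  G = 194 − 5·51 = -61
  R = 28 + 6·(-61) (−37 from intervention) = -375
  C = 62
  U = 204 − 4·(-61) + 2·62 = 572
  V = 258 − 6·51 − 5·(-375) + 5·572 = 4687
Policy B (U := 97):
  X = 51
  G = 194 − 5·51 = -61
  R = 28 + 6·(-61) = -338
  C = 223 − 3·(-338) = 1237
  U = 97
  V = 258 − 6·51 − 5·(-338) + 5·97 = 2127
V: 4687 − 2127 = 2560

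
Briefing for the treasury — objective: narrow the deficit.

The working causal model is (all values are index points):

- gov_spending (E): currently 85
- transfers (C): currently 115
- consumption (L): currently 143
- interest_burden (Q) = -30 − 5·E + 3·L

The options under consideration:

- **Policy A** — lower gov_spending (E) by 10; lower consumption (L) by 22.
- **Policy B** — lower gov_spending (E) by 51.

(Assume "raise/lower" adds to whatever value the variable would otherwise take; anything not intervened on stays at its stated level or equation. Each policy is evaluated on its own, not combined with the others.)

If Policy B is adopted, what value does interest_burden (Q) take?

229

Policy B (E − 51):
  E = 85 − 51 = 34
  L = 143
  Q = -30 − 5·34 + 3·143 = 229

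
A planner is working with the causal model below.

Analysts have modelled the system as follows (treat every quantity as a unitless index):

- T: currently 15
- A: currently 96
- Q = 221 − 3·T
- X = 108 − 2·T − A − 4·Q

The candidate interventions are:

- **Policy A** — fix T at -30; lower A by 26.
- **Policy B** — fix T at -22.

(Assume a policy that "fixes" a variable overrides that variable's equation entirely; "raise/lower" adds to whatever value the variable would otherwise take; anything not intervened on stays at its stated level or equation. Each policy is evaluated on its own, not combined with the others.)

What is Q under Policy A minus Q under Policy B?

24

Policy A (T := -30, A − 26):
  T = -30
  Q = 221 − 3·(-30) = 311
Policy B (T := -22):
  T = -22
  Q = 221 − 3·(-22) = 287
Q: 311 − 287 = 24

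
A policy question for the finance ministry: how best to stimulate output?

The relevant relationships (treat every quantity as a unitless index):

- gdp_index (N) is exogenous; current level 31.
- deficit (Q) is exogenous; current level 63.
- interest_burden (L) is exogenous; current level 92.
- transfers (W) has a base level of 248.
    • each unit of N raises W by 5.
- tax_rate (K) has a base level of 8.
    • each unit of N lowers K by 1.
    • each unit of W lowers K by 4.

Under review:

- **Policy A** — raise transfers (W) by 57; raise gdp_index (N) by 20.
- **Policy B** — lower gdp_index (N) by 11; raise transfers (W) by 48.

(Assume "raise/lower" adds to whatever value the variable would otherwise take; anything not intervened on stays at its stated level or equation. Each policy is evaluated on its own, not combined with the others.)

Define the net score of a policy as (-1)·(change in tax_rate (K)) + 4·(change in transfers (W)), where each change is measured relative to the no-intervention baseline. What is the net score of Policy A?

Baseline:
  N = 31
  W = 248 + 5·31 = 403
  K = 8 − 31 − 4·403 = -1635
Policy A (W + 57, N + 20):
  N = 31 + 20 = 51
  W = 248 + 5·51 (+57 from intervention) = 560
  K = 8 − 51 − 4·560 = -2283
ΔK = -2283 − (-1635) = -648; ΔW = 560 − 403 = 157
Score = (-1)·(-648) + 4·157 = 1276

1276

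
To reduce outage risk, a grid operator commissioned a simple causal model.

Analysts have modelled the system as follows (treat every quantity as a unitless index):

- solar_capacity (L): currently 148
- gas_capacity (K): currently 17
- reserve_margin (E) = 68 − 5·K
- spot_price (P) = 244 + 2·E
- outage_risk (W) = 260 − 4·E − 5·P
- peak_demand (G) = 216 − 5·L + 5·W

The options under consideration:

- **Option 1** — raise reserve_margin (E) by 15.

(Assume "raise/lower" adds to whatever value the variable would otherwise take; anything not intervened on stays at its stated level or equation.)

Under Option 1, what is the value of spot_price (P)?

240

Option 1 (E + 15):
  K = 17
  E = 68 − 5·17 (+15 from intervention) = -2
  P = 244 + 2·(-2) = 240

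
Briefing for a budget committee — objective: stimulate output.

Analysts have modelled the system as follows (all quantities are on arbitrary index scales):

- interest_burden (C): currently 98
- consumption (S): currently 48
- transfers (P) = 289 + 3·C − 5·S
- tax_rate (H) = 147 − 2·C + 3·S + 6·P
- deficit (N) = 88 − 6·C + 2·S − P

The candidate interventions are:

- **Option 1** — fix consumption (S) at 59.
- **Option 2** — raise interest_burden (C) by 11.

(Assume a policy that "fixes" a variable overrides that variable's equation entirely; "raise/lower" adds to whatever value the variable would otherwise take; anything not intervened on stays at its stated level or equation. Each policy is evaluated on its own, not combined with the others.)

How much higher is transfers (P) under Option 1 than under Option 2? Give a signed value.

Option 1 (S := 59):
  C = 98
  S = 59
  P = 289 + 3·98 − 5·59 = 288
Option 2 (C + 11):
  C = 98 + 11 = 109
  S = 48
  P = 289 + 3·109 − 5·48 = 376
P: 288 − 376 = -88

-88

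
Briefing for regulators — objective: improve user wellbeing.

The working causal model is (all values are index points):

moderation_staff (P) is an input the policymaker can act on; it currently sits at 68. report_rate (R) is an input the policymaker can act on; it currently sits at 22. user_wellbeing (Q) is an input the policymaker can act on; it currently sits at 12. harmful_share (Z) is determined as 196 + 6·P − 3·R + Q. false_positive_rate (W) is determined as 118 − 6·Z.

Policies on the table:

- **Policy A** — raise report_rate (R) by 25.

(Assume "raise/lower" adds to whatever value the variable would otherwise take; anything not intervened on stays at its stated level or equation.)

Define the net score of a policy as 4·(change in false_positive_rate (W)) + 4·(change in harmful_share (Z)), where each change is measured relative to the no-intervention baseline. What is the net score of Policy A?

Baseline:
  P = 68
  R = 22
  Q = 12
  Z = 196 + 6·68 − 3·22 + 12 = 550
  W = 118 − 6·550 = -3182
Policy A (R + 25):
  P = 68
  R = 22 + 25 = 47
  Q = 12
  Z = 196 + 6·68 − 3·47 + 12 = 475
  W = 118 − 6·475 = -2732
ΔW = -2732 − (-3182) = 450; ΔZ = 475 − 550 = -75
Score = 4·450 + 4·(-75) = 1500

1500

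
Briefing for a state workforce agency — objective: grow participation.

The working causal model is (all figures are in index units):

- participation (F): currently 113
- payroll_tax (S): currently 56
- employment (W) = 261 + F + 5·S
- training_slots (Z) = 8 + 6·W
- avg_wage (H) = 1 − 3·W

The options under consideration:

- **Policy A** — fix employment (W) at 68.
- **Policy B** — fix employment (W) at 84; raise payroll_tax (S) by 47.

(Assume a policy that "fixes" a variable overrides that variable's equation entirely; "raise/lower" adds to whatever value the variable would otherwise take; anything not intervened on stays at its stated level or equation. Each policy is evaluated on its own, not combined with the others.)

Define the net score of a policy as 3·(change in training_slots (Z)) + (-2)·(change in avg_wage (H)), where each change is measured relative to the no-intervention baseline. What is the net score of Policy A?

Baseline:
  F = 113
  S = 56
  W = 261 + 113 + 5·56 = 654
  Z = 8 + 6·654 = 3932
  H = 1 − 3·654 = -1961
Policy A (W := 68):
  F = 113
  S = 56
  W = 68
  Z = 8 + 6·68 = 416
  H = 1 − 3·68 = -203
ΔZ = 416 − 3932 = -3516; ΔH = -203 − (-1961) = 1758
Score = 3·(-3516) + (-2)·1758 = -14064

-14064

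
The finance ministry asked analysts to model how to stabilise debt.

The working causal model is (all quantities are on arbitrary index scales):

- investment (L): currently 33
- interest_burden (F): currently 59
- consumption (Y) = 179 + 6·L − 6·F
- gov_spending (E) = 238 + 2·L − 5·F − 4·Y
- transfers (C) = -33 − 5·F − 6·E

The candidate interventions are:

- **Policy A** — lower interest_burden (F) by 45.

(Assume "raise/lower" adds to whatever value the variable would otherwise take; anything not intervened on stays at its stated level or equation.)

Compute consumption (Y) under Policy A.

293

Policy A (F − 45):
  L = 33
  F = 59 − 45 = 14
  Y = 179 + 6·33 − 6·14 = 293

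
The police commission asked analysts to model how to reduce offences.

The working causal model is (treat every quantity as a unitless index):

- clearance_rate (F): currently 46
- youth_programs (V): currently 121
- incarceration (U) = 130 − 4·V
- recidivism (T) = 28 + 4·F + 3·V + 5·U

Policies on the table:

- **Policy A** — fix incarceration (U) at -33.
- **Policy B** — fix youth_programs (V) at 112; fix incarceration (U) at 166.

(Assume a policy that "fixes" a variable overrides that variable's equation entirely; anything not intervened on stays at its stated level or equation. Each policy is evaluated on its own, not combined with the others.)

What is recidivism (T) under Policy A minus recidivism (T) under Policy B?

Policy A (U := -33):
  F = 46
  V = 121
  U = -33
  T = 28 + 4·46 + 3·121 + 5·(-33) = 410
Policy B (V := 112, U := 166):
  F = 46
  V = 112
  U = 166
  T = 28 + 4·46 + 3·112 + 5·166 = 1378
T: 410 − 1378 = -968

-968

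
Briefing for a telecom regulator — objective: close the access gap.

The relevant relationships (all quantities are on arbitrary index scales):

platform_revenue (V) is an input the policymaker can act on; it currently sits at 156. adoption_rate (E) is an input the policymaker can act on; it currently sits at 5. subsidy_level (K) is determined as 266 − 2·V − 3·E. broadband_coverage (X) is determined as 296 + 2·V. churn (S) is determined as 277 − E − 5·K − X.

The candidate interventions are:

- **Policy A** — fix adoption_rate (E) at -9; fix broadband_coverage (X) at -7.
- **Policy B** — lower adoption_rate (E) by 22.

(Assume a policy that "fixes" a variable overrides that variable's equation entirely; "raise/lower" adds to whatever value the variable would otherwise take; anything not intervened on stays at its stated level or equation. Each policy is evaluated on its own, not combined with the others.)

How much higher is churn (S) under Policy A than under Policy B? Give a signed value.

727

Policy A (E := -9, X := -7):
  V = 156
  E = -9
  K = 266 − 2·156 − 3·(-9) = -19
  X = -7
  S = 277 − (-9) − 5·(-19) − (-7) = 388
Policy B (E − 22):
  V = 156
  E = 5 − 22 = -17
  K = 266 − 2·156 − 3·(-17) = 5
  X = 296 + 2·156 = 608
  S = 277 − (-17) − 5·5 − 608 = -339
S: 388 − (-339) = 727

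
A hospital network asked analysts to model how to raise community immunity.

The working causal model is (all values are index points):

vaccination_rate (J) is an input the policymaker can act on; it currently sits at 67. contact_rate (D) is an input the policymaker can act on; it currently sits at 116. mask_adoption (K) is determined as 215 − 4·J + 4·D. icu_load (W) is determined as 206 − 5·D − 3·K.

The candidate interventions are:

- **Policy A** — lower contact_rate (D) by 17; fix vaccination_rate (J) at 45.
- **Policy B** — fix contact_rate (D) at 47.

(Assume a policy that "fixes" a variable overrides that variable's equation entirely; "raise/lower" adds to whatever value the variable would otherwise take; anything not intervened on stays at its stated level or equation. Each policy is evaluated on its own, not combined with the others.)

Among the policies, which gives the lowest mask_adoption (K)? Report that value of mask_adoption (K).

135

Policy A (D − 17, J := 45):
  J = 45
  D = 116 − 17 = 99
  K = 215 − 4·45 + 4·99 = 431
Policy B (D := 47):
  J = 67
  D = 47
  K = 215 − 4·67 + 4·47 = 135
Comparing — Policy A: K=431, Policy B: K=135. Lowest is 135 (Policy B).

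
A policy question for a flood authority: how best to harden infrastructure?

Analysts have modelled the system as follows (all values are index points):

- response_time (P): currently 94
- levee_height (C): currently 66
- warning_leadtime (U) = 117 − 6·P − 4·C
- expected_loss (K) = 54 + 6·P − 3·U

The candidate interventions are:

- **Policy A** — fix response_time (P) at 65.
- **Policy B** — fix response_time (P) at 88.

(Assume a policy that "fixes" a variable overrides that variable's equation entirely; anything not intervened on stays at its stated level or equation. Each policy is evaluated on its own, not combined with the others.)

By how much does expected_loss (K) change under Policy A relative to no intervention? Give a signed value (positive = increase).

-696

Baseline:
  P = 94
  C = 66
  U = 117 − 6·94 − 4·66 = -711
  K = 54 + 6·94 − 3·(-711) = 2751
Policy A (P := 65):
  P = 65
  C = 66
  U = 117 − 6·65 − 4·66 = -537
  K = 54 + 6·65 − 3·(-537) = 2055
Change in K: 2055 − 2751 = -696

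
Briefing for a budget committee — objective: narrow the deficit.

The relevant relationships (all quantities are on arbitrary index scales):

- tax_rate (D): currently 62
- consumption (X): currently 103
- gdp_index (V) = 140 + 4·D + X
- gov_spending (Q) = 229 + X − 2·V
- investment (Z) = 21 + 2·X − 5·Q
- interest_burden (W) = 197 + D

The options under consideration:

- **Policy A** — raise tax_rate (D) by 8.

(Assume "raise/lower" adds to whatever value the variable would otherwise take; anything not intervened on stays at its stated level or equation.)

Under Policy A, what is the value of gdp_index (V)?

Policy A (D + 8):
  D = 62 + 8 = 70
  X = 103
  V = 140 + 4·70 + 103 = 523

523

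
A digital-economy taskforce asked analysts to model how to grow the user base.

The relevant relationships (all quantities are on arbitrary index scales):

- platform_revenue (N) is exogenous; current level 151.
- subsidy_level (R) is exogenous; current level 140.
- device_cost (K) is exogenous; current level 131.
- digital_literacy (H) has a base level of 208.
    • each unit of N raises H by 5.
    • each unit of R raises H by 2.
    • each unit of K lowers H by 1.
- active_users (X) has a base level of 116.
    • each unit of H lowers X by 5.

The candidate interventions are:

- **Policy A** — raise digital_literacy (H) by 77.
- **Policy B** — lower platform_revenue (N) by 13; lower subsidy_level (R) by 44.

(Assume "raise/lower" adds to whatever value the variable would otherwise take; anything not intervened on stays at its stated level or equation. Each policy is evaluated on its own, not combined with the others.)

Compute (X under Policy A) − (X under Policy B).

-1150

Policy A (H + 77):
  N = 151
  R = 140
  K = 131
  H = 208 + 5·151 + 2·140 − 131 (+77 from intervention) = 1189
  X = 116 − 5·1189 = -5829
Policy B (N − 13, R − 44):
  N = 151 − 13 = 138
  R = 140 − 44 = 96
  K = 131
  H = 208 + 5·138 + 2·96 − 131 = 959
  X = 116 − 5·959 = -4679
X: -5829 − (-4679) = -1150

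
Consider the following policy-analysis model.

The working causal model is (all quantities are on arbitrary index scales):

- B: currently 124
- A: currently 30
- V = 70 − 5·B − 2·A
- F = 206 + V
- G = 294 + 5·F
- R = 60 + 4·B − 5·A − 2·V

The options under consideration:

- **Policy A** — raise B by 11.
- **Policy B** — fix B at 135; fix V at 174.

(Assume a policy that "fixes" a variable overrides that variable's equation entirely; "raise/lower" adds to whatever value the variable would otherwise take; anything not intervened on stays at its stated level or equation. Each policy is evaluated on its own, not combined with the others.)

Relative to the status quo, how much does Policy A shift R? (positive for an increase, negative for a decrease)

Baseline:
  B = 124
  A = 30
  V = 70 − 5·124 − 2·30 = -610
  R = 60 + 4·124 − 5·30 − 2·(-610) = 1626
Policy A (B + 11):
  B = 124 + 11 = 135
  A = 30
  V = 70 − 5·135 − 2·30 = -665
  R = 60 + 4·135 − 5·30 − 2·(-665) = 1780
Change in R: 1780 − 1626 = 154

154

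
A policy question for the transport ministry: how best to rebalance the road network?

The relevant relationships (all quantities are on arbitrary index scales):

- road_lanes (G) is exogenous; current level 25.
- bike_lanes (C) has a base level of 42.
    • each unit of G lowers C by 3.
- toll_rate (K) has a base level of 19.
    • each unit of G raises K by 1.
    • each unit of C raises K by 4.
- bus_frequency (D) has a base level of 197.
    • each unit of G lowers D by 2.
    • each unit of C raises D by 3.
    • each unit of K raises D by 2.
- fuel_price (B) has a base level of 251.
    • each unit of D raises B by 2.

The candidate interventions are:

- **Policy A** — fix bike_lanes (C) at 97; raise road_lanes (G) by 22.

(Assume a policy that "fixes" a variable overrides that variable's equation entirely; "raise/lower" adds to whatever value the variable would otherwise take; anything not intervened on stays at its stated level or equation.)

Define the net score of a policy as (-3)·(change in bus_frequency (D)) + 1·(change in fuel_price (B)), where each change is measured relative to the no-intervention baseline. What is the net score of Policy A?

Baseline:
  G = 25
  C = 42 − 3·25 = -33
  K = 19 + 25 + 4·(-33) = -88
  D = 197 − 2·25 + 3·(-33) + 2·(-88) = -128
  B = 251 + 2·(-128) = -5
Policy A (C := 97, G + 22):
  G = 25 + 22 = 47
  C = 97
  K = 19 + 47 + 4·97 = 454
  D = 197 − 2·47 + 3·97 + 2·454 = 1302
  B = 251 + 2·1302 = 2855
ΔD = 1302 − (-128) = 1430; ΔB = 2855 − (-5) = 2860
Score = (-3)·1430 + 1·2860 = -1430

-1430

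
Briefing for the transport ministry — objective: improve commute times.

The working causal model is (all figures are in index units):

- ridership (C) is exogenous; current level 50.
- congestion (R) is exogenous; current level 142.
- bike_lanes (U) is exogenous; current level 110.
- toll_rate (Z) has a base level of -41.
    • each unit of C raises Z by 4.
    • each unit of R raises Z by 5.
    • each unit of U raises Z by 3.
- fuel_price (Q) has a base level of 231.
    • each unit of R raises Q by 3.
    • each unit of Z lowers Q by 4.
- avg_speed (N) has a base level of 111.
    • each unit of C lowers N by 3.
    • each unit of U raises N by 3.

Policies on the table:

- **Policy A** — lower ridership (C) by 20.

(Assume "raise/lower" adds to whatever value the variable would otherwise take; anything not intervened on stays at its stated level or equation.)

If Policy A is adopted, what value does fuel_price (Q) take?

Policy A (C − 20):
  C = 50 − 20 = 30
  R = 142
  U = 110
  Z = -41 + 4·30 + 5·142 + 3·110 = 1119
  Q = 231 + 3·142 − 4·1119 = -3819

-3819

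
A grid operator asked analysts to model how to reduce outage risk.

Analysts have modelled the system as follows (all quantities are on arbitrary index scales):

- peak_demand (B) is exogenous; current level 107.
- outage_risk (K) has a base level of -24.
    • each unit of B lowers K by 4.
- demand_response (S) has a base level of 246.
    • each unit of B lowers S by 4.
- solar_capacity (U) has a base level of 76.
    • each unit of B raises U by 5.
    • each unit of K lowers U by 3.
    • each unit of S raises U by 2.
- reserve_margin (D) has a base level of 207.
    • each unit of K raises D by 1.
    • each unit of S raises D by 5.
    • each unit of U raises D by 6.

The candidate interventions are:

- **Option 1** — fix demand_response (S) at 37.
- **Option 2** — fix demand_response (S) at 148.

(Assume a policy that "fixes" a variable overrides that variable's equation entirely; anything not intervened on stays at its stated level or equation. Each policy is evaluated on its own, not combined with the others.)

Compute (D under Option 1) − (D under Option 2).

Option 1 (S := 37):
  B = 107
  K = -24 − 4·107 = -452
  S = 37
  U = 76 + 5·107 − 3·(-452) + 2·37 = 2041
  D = 207 + (-452) + 5·37 + 6·2041 = 12186
Option 2 (S := 148):
  B = 107
  K = -24 − 4·107 = -452
  S = 148
  U = 76 + 5·107 − 3·(-452) + 2·148 = 2263
  D = 207 + (-452) + 5·148 + 6·2263 = 14073
D: 12186 − 14073 = -1887

-1887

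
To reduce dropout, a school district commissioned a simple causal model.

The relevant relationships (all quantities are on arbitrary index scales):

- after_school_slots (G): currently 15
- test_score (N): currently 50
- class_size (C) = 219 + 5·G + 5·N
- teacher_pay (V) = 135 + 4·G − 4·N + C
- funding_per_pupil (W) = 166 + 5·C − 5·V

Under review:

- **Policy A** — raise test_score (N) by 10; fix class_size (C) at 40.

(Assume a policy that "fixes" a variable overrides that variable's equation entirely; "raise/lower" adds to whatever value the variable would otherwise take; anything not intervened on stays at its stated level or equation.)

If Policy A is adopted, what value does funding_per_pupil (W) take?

391

Policy A (N + 10, C := 40):
  G = 15
  N = 50 + 10 = 60
  C = 40
  V = 135 + 4·15 − 4·60 + 40 = -5
  W = 166 + 5·40 − 5·(-5) = 391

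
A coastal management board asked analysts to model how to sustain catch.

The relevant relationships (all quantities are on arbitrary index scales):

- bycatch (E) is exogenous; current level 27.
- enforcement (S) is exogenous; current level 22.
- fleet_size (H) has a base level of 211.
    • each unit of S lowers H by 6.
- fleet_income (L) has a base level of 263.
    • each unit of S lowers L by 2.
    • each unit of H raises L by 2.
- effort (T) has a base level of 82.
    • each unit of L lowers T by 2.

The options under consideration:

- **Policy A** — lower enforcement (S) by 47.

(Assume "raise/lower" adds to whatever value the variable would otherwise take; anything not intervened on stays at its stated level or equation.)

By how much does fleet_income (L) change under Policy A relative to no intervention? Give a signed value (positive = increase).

Baseline:
  S = 22
  H = 211 − 6·22 = 79
  L = 263 − 2·22 + 2·79 = 377
Policy A (S − 47):
  S = 22 − 47 = -25
  H = 211 − 6·(-25) = 361
  L = 263 − 2·(-25) + 2·361 = 1035
Change in L: 1035 − 377 = 658

658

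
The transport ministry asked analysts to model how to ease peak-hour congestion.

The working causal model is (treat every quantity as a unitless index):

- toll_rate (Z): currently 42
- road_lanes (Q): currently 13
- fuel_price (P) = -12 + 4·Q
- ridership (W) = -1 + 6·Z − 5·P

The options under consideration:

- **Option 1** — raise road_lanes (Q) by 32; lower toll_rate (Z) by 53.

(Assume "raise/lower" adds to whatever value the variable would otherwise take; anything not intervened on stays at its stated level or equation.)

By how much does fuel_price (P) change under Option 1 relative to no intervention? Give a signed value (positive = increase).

128

Baseline:
  Q = 13
  P = -12 + 4·13 = 40
Option 1 (Q + 32, Z − 53):
  Q = 13 + 32 = 45
  P = -12 + 4·45 = 168
Change in P: 168 − 40 = 128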